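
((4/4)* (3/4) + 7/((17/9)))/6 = 101/136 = 0.74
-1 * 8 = -8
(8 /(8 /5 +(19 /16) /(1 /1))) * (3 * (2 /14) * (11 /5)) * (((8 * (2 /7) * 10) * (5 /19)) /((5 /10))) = 6758400 /207613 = 32.55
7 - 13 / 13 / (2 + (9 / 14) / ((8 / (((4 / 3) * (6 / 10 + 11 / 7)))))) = 3584 / 547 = 6.55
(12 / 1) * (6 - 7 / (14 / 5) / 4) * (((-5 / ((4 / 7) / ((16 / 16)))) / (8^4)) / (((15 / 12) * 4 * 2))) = -903 / 65536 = -0.01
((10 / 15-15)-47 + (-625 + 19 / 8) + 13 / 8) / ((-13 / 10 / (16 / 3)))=327520 / 117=2799.32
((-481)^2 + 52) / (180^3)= 231413 / 5832000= 0.04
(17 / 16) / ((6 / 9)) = 51 / 32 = 1.59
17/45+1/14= 283/630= 0.45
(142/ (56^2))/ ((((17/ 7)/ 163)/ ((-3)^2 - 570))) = -381909/ 224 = -1704.95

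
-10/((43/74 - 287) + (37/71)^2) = 3730340/106742689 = 0.03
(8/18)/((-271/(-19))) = 76/2439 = 0.03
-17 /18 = -0.94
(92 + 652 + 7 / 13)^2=93683041 / 169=554337.52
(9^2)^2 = 6561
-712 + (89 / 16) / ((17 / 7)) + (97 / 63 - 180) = -15219679 / 17136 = -888.17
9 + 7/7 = 10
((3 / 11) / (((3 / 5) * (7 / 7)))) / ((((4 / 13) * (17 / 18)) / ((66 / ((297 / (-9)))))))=-585 / 187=-3.13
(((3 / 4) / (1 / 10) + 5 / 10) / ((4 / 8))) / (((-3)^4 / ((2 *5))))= 160 / 81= 1.98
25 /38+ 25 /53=2275 /2014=1.13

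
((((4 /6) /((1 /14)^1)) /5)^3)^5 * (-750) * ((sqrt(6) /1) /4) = -2548827677619195478016 * sqrt(6) /1167717041015625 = -5346609.69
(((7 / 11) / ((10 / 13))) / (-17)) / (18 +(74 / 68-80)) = 91 / 113905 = 0.00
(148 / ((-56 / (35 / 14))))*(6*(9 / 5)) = -999 / 14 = -71.36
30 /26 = 15 /13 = 1.15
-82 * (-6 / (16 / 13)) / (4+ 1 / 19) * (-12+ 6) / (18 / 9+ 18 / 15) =-455715 / 2464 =-184.95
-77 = -77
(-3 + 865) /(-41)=-21.02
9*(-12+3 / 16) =-1701 / 16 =-106.31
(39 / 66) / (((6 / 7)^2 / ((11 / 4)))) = 637 / 288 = 2.21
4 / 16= 1 / 4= 0.25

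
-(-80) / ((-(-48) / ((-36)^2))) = 2160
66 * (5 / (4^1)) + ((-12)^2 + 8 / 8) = 455 / 2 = 227.50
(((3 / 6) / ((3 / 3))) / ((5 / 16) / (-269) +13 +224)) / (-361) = -2152 / 368235523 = -0.00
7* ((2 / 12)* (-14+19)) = 5.83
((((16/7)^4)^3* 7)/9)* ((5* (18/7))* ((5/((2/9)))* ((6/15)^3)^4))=10376293541461622784/135168820322265625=76.77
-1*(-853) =853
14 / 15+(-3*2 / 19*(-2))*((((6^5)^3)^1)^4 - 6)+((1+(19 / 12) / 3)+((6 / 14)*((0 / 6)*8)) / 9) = 105567144438288796176937144911353144349827436375617 / 3420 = 30867586093066899466940690000000000000000000000.00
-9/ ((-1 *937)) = 9/ 937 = 0.01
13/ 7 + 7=62/ 7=8.86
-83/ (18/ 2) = -83/ 9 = -9.22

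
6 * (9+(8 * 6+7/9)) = 1040/3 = 346.67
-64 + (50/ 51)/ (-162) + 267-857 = -2701699/ 4131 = -654.01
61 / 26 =2.35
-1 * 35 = -35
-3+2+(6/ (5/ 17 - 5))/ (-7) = -229/ 280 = -0.82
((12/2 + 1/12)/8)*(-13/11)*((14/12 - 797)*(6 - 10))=-4531475/1584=-2860.78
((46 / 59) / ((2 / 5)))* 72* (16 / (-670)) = -13248 / 3953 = -3.35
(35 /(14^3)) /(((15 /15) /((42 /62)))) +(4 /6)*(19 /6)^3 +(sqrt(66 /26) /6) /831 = sqrt(429) /64818 +2978021 /140616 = 21.18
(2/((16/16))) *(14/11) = 28/11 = 2.55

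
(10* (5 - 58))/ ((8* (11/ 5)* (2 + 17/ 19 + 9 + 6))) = -1.68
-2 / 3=-0.67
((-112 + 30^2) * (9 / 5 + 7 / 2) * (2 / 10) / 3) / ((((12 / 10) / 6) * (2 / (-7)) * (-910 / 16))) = 83528 / 975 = 85.67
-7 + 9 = 2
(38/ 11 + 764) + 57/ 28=237003/ 308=769.49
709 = 709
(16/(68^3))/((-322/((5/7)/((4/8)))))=-5/22147804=-0.00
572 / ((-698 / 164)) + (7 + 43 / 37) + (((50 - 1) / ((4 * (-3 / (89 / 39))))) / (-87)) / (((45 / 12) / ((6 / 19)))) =-1576153873064 / 12486935565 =-126.22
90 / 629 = 0.14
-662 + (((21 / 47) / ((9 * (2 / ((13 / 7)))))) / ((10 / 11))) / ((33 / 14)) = -2800169 / 4230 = -661.98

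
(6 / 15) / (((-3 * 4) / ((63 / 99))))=-7 / 330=-0.02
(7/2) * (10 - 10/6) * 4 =116.67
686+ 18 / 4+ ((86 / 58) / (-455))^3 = 3172647793258361 / 4594710779750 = 690.50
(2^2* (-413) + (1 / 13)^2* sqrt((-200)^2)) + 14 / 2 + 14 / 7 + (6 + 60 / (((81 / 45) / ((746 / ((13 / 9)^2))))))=1737747 / 169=10282.53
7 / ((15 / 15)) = 7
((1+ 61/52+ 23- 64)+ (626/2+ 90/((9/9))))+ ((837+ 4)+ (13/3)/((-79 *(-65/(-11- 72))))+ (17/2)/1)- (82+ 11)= 69051559/61620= 1120.60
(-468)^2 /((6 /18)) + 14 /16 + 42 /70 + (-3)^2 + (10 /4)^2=26283549 /40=657088.72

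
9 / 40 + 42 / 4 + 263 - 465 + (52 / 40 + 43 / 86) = -7579 / 40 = -189.48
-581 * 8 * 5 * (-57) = 1324680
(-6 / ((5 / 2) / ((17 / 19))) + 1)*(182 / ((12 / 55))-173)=-432403 / 570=-758.60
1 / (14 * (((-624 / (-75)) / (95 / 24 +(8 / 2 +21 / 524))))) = 628675 / 9155328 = 0.07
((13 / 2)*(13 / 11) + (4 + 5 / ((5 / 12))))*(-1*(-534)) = 139107 / 11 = 12646.09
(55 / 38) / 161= 55 / 6118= 0.01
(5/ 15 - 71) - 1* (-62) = -26/ 3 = -8.67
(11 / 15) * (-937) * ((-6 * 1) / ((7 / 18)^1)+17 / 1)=-113377 / 105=-1079.78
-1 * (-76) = 76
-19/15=-1.27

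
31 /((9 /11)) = 341 /9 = 37.89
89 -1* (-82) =171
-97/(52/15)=-1455/52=-27.98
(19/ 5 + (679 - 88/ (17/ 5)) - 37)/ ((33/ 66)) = 1239.84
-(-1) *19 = 19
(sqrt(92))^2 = 92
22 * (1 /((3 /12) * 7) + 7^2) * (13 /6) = 2362.90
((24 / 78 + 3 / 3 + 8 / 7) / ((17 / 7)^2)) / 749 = 223 / 401999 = 0.00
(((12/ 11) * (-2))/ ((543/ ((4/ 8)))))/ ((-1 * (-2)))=-2/ 1991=-0.00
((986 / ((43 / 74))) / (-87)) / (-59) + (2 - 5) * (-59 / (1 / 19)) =25598309 / 7611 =3363.33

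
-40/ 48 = -5/ 6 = -0.83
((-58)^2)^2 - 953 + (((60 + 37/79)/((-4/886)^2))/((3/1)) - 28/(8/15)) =11664566467/948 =12304395.01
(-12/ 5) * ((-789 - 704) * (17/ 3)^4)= 498787412/ 135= 3694721.57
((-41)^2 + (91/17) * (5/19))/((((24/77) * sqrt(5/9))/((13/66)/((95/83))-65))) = -773092802573 * sqrt(5)/3682200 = -469471.53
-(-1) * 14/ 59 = 14/ 59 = 0.24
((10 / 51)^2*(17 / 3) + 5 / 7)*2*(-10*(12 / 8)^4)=-44925 / 476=-94.38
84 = 84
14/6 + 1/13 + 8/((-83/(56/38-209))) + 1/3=1398955/61503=22.75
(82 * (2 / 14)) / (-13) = -82 / 91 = -0.90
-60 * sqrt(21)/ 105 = -4 * sqrt(21)/ 7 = -2.62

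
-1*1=-1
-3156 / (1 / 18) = -56808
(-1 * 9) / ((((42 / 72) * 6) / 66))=-1188 / 7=-169.71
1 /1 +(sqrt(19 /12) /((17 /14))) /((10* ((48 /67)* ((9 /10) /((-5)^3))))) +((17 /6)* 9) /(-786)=507 /524- 58625* sqrt(57) /22032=-19.12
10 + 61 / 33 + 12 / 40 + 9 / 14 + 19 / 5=16.59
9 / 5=1.80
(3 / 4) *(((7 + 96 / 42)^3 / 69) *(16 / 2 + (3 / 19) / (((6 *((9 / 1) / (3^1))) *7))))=1753480625 / 25181688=69.63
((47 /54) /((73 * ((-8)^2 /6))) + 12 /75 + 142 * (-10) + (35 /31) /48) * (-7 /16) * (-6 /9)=-323874649861 /782092800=-414.11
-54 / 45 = -6 / 5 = -1.20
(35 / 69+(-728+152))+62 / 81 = -1070717 / 1863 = -574.73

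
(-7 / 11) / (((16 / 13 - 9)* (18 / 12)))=182 / 3333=0.05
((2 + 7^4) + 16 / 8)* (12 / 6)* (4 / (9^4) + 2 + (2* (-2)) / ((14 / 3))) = 5500.08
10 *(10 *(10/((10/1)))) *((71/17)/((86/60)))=213000/731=291.38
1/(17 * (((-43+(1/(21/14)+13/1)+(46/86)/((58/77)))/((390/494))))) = -112230/69173357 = -0.00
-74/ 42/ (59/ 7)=-0.21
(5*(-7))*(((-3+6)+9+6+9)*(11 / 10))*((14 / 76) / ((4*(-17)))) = 14553 / 5168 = 2.82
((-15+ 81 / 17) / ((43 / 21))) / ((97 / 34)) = -7308 / 4171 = -1.75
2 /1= 2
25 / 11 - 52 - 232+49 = -2560 / 11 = -232.73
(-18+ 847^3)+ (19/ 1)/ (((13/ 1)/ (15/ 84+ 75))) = 221182967415/ 364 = 607645514.88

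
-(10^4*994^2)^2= -97621513729600000000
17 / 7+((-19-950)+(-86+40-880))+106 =-12506 / 7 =-1786.57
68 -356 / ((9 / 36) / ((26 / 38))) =-17220 / 19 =-906.32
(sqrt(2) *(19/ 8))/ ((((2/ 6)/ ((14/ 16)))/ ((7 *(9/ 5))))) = 25137 *sqrt(2)/ 320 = 111.09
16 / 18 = 8 / 9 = 0.89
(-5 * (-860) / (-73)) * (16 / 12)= -17200 / 219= -78.54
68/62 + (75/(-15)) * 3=-431/31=-13.90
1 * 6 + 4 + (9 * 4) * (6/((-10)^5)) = 124973/12500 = 10.00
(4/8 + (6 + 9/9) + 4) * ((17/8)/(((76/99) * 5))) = 38709/6080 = 6.37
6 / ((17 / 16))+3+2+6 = 283 / 17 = 16.65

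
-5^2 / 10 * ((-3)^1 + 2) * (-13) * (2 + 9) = -715 / 2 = -357.50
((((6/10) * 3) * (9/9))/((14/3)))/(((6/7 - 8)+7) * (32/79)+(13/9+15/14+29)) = 19197/1565665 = 0.01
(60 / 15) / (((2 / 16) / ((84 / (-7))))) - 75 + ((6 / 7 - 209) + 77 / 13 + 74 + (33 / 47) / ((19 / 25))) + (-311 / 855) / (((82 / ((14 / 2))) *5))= -586.30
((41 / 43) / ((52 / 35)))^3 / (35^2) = 2412235 / 11179320256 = 0.00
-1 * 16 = -16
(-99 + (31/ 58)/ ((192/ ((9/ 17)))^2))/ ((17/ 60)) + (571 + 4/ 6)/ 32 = -290229324085/ 875378688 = -331.55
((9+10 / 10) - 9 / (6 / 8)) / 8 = -1 / 4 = -0.25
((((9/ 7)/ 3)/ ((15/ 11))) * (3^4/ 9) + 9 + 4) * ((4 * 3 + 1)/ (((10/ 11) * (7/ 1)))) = 32.34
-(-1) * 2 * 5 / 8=5 / 4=1.25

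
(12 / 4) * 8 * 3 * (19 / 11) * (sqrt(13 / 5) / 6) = 228 * sqrt(65) / 55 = 33.42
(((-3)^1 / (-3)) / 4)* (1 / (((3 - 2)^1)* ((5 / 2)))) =1 / 10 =0.10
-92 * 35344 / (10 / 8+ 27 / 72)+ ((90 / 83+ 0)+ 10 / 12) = -12954553217 / 6474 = -2001012.24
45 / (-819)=-5 / 91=-0.05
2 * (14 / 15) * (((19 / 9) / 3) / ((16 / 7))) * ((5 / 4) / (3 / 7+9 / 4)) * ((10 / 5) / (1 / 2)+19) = 149891 / 24300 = 6.17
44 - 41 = 3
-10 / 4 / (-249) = 5 / 498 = 0.01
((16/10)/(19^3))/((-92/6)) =-12/788785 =-0.00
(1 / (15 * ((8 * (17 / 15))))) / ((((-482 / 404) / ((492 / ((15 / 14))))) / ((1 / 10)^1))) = -28987 / 102425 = -0.28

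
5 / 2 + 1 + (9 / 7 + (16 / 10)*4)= 783 / 70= 11.19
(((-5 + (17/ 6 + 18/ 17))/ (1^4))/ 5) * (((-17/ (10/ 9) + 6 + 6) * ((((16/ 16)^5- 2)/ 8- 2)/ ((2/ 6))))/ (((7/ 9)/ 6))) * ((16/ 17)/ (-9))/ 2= 11187/ 5950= 1.88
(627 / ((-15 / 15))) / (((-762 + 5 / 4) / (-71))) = -178068 / 3043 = -58.52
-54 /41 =-1.32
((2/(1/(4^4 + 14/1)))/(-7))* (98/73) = -7560/73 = -103.56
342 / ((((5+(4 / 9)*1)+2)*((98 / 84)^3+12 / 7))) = 4653936 / 334531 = 13.91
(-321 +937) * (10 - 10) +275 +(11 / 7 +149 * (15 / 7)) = 4171 / 7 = 595.86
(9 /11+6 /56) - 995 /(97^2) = 0.82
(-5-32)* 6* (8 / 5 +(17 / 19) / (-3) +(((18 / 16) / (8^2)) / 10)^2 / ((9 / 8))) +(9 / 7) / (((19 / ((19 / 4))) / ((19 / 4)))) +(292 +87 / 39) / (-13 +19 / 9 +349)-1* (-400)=57505253831611 / 507070054400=113.41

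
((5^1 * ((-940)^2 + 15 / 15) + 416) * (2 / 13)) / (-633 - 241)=-777.75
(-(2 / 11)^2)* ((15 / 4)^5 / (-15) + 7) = 43457 / 30976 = 1.40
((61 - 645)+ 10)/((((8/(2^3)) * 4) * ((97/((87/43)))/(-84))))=1048698/4171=251.43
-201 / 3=-67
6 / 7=0.86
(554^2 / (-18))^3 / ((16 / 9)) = -451729667968489 / 162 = -2788454740546.23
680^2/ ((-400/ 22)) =-25432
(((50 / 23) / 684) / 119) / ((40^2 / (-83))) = -83 / 59907456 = -0.00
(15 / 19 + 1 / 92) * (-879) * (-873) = 1073546433 / 1748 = 614157.00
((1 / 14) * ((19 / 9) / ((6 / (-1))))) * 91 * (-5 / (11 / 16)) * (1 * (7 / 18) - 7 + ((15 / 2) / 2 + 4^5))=45399835 / 2673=16984.60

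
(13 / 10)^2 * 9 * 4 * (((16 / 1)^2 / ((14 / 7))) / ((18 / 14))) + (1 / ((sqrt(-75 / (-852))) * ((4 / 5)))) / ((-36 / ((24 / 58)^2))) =151424 / 25- 2 * sqrt(71) / 841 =6056.94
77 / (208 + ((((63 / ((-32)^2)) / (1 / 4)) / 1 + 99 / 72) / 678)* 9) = 4454912 / 12035293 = 0.37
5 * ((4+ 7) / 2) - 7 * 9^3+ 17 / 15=-152231 / 30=-5074.37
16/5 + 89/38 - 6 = -87/190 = -0.46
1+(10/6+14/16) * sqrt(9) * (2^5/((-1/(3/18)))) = -119/3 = -39.67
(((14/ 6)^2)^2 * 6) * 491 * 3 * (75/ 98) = 601475/ 3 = 200491.67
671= 671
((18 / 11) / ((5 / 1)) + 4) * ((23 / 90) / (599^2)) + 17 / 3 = 5032186762 / 888032475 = 5.67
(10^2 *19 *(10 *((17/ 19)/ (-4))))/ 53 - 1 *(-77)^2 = -318487/ 53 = -6009.19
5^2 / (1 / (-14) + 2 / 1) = 350 / 27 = 12.96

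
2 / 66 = 1 / 33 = 0.03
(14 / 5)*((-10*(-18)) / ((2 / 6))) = 1512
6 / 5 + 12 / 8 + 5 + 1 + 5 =137 / 10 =13.70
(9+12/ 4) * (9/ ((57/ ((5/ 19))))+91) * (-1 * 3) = -3277.50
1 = 1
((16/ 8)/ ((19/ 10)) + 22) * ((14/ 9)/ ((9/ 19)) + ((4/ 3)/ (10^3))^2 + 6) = 3431000657/ 16031250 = 214.02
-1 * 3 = -3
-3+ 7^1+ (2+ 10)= 16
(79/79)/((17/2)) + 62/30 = 2.18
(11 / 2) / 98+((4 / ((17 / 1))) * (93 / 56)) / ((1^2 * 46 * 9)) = 3280 / 57477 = 0.06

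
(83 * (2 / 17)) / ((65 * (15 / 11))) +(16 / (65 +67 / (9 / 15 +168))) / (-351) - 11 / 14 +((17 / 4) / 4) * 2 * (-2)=-37812627673 / 7675749900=-4.93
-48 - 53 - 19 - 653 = -773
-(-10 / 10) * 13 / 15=13 / 15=0.87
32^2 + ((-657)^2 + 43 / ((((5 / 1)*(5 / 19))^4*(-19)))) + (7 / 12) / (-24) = 48675624823769 / 112500000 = 432672.22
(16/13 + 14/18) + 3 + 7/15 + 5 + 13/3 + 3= 10418/585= 17.81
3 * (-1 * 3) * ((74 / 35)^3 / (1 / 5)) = -3647016 / 8575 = -425.31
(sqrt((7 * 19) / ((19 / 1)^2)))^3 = 7 * sqrt(133) / 361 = 0.22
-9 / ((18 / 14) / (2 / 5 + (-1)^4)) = -49 / 5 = -9.80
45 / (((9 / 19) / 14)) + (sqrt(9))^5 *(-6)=-128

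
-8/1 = -8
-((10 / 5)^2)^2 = -16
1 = 1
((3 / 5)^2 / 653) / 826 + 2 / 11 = 26968999 / 148328950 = 0.18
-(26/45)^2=-676/2025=-0.33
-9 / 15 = -3 / 5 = -0.60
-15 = -15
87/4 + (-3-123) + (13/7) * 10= -2399/28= -85.68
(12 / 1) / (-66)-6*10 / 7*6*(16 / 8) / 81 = -1006 / 693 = -1.45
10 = 10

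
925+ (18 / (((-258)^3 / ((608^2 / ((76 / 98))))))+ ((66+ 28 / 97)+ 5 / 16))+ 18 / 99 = 4036536111503 / 4072030512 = 991.28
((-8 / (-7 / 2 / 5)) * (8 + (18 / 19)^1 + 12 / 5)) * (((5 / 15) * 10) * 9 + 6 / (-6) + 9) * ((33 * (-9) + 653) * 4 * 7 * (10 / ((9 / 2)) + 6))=3635050496 / 9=403894499.56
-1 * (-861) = 861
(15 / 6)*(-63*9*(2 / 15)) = -189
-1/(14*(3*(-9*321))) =0.00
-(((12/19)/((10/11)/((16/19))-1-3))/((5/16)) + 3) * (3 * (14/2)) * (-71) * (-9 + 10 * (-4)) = -168617.72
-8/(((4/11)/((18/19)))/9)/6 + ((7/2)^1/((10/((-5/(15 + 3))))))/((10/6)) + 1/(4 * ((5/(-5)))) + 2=-67423/2280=-29.57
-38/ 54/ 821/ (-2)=19/ 44334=0.00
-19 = -19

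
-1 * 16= -16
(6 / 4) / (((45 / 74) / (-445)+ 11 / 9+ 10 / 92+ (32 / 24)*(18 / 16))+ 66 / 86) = 87932979 / 210862885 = 0.42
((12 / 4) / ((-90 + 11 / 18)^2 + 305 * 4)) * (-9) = -8748 / 2984161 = -0.00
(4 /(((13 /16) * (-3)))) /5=-0.33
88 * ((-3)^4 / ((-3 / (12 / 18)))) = -1584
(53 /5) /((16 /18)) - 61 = -1963 /40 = -49.08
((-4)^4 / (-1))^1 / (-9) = 256 / 9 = 28.44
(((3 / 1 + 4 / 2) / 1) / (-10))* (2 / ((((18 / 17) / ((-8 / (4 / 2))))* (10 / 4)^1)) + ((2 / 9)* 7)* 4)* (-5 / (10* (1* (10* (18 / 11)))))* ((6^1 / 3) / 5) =22 / 1125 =0.02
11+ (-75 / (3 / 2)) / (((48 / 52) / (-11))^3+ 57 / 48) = -345702093 / 11106457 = -31.13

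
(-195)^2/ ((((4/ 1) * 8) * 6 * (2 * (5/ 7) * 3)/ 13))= 76895/ 128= 600.74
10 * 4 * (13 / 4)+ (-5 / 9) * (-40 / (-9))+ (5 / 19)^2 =3731155 / 29241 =127.60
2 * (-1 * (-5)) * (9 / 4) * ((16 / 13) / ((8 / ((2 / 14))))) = 45 / 91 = 0.49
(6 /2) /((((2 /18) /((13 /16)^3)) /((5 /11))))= 296595 /45056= 6.58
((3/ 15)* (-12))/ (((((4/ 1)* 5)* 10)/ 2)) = -3/ 125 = -0.02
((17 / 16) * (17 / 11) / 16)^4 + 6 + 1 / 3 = 1194790634706307 / 188647848542208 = 6.33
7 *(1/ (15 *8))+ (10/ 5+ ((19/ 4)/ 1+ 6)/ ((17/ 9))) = 15809/ 2040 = 7.75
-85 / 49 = -1.73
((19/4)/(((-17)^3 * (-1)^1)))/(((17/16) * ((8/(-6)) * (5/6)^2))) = -2052/2088025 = -0.00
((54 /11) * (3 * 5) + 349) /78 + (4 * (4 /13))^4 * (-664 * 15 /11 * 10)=-39154099747 /1885026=-20771.12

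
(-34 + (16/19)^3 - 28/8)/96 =-506233/1316928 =-0.38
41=41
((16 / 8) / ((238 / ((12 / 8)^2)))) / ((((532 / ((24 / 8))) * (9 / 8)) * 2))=3 / 63308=0.00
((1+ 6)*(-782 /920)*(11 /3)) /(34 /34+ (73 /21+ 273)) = -9163 /116540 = -0.08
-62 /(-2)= 31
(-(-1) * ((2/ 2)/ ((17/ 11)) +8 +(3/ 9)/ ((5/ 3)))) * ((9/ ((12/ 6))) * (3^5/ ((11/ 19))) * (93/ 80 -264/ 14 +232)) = 234380402901/ 65450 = 3581060.40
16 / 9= 1.78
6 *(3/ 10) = 1.80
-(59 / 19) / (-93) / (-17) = -59 / 30039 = -0.00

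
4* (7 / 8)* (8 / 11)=2.55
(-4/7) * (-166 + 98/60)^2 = -24314761/1575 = -15437.94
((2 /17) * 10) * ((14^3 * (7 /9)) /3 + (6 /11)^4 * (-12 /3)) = 5621687200 /6720219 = 836.53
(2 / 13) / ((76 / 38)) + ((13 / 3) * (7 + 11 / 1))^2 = 79093 / 13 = 6084.08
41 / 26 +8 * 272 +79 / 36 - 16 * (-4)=1050085 / 468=2243.77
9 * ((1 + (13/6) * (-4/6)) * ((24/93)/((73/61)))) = -1952/2263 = -0.86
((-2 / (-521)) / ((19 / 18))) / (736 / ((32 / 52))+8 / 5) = 15 / 4939601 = 0.00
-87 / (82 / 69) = -6003 / 82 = -73.21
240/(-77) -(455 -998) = 41571/77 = 539.88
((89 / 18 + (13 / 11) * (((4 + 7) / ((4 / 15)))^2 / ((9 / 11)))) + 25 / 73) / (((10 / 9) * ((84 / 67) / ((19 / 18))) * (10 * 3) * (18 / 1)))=3.46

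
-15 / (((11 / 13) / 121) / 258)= -553410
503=503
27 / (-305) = -27 / 305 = -0.09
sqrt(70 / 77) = sqrt(110) / 11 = 0.95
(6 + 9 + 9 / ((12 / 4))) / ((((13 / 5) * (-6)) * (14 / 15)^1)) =-225 / 182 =-1.24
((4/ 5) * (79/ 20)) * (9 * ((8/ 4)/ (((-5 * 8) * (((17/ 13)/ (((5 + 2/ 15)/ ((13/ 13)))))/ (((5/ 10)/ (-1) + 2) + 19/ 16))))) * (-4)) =10201191/ 170000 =60.01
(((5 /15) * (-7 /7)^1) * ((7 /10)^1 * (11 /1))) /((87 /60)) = -154 /87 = -1.77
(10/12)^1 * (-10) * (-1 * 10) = 250/3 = 83.33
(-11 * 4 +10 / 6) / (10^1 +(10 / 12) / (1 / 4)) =-127 / 40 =-3.18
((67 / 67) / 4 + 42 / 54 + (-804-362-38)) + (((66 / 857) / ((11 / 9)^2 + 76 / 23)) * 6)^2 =-2541524321964330659 / 2112720367778244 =-1202.96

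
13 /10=1.30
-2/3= -0.67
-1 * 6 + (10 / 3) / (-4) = -41 / 6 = -6.83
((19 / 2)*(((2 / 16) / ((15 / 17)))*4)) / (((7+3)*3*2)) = 0.09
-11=-11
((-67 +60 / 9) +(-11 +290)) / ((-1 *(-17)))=656 / 51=12.86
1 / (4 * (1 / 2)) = 1 / 2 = 0.50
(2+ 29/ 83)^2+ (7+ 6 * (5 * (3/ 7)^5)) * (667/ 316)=776041313557/ 36587561668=21.21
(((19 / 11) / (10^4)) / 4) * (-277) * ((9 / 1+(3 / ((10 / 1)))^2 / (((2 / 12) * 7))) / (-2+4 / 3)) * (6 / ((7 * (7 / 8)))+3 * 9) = 68771626263 / 15092000000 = 4.56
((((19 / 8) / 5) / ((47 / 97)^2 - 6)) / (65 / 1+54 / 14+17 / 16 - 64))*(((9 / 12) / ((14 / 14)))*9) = -592767 / 6309550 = -0.09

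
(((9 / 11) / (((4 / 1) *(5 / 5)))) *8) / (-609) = -6 / 2233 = -0.00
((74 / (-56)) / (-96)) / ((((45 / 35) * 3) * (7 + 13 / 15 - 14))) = -185 / 317952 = -0.00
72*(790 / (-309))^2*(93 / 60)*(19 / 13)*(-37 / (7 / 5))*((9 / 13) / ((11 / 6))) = -1468909220400 / 138054917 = -10640.04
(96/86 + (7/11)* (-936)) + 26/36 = -5055595/8514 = -593.80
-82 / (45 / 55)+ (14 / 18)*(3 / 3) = -895 / 9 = -99.44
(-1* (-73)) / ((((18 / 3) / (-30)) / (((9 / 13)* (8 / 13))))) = -26280 / 169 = -155.50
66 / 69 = 22 / 23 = 0.96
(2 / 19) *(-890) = -1780 / 19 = -93.68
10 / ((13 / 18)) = 180 / 13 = 13.85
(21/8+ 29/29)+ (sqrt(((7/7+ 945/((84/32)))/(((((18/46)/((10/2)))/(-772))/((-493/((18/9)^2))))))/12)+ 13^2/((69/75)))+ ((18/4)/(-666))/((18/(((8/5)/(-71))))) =4074516589/21751560+ 19* sqrt(32826405)/18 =6235.06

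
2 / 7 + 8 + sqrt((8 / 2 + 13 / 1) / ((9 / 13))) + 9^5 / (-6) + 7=-9821.26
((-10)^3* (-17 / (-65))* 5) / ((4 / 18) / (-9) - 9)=81000 / 559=144.90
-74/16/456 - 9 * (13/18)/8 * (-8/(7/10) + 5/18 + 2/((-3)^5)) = 18732743/2068416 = 9.06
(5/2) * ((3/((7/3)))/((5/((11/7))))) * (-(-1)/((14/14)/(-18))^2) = 16038/49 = 327.31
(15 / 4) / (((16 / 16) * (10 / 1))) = 3 / 8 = 0.38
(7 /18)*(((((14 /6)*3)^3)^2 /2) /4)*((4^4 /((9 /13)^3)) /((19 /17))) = 492136120112 /124659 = 3947858.72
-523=-523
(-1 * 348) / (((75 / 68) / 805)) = -1269968 / 5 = -253993.60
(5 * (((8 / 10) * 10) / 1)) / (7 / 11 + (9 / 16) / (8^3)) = 3604480 / 57443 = 62.75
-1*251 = -251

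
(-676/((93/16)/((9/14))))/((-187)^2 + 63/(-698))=-11324352/5296600883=-0.00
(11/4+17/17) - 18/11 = 93/44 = 2.11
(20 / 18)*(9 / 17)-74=-1248 / 17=-73.41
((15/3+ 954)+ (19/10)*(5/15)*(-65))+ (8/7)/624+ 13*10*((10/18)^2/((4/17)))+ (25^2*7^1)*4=274029601/14742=18588.36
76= 76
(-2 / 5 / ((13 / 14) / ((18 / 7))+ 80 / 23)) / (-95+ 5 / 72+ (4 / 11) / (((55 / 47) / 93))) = 1311552 / 831258503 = 0.00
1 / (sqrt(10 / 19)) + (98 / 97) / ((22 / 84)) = 5.24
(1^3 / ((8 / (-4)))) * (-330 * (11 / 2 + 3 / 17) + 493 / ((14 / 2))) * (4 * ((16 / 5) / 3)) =6865088 / 1785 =3845.99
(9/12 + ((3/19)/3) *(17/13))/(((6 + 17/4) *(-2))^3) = -1618/17023487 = -0.00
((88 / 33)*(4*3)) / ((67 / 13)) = 416 / 67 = 6.21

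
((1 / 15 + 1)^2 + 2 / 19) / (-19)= -5314 / 81225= -0.07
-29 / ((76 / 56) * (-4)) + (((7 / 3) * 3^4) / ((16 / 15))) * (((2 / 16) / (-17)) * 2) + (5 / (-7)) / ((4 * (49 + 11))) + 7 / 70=2.83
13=13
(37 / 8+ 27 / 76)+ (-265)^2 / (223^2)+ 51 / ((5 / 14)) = 5638584177 / 37794040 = 149.19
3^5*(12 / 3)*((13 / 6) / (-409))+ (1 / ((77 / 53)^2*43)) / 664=-356512656767 / 69237486472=-5.15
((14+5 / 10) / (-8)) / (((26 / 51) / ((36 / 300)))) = -0.43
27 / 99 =3 / 11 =0.27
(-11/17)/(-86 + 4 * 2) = 11/1326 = 0.01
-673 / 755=-0.89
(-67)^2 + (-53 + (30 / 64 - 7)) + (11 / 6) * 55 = 434909 / 96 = 4530.30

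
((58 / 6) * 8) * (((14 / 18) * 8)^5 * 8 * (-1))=-1022158176256 / 177147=-5770112.82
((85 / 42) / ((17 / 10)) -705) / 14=-7390 / 147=-50.27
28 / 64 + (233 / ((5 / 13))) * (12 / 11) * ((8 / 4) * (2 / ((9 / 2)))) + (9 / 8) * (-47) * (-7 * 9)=10346173 / 2640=3919.00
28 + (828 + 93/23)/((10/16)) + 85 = 166091/115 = 1444.27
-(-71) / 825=71 / 825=0.09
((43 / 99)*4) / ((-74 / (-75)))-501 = -609571 / 1221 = -499.24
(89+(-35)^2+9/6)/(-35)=-2631/70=-37.59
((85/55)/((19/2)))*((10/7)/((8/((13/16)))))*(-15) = -16575/46816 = -0.35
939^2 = 881721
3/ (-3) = -1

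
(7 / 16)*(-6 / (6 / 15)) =-6.56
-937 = -937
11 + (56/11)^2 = 4467/121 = 36.92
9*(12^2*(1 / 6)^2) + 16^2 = 292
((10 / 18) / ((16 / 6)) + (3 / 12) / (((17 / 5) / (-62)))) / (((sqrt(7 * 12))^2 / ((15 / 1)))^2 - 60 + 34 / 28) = 310625 / 1958196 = 0.16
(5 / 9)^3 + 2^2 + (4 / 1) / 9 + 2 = 4823 / 729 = 6.62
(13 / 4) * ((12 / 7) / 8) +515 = 28879 / 56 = 515.70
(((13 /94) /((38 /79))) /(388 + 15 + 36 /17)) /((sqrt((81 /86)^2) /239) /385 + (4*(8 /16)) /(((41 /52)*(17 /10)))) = 0.00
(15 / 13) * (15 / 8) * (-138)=-15525 / 52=-298.56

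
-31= -31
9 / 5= 1.80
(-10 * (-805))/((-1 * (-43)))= 8050/43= 187.21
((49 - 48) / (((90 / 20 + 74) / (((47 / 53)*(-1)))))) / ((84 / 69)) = -0.01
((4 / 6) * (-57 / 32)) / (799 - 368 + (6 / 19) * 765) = -0.00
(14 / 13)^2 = 196 / 169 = 1.16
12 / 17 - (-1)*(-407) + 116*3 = -991 / 17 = -58.29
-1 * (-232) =232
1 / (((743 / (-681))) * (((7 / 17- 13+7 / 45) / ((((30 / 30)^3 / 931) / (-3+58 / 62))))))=-16149915 / 421060644032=-0.00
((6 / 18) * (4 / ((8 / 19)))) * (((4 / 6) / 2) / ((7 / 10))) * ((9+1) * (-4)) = -3800 / 63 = -60.32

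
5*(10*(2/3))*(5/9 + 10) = 9500/27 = 351.85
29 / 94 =0.31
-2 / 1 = -2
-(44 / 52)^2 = -121 / 169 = -0.72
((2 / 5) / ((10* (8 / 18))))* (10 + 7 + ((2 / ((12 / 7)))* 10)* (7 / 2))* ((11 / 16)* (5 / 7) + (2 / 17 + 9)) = 3809019 / 76160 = 50.01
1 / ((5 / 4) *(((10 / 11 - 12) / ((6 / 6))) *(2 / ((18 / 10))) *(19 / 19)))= -99 / 1525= -0.06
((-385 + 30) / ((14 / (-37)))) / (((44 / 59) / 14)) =774965 / 44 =17612.84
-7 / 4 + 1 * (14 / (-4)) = -21 / 4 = -5.25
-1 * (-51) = 51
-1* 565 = -565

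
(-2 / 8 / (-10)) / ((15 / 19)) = 19 / 600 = 0.03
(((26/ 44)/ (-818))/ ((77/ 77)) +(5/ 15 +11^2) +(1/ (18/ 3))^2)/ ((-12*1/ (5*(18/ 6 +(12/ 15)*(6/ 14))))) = -18252013/ 107976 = -169.04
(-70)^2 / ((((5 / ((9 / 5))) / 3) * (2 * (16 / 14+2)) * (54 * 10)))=343 / 220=1.56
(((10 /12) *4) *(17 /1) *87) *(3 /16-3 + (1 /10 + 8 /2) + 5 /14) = 454053 /56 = 8108.09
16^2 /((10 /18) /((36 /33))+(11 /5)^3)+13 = 5414099 /150623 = 35.94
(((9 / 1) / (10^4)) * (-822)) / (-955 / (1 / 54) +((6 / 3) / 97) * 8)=358803 / 25011370000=0.00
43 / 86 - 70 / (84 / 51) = -42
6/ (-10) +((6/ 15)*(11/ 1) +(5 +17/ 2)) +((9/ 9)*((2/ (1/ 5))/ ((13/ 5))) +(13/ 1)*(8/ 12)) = 11627/ 390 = 29.81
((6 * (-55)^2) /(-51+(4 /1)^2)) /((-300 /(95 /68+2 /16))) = 25047 /9520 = 2.63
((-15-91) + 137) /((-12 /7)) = -217 /12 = -18.08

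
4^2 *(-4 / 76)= -16 / 19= -0.84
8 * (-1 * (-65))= 520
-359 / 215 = -1.67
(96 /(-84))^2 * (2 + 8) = 640 /49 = 13.06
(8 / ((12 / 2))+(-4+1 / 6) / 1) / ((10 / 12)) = -3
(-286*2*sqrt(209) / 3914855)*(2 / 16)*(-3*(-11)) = -4719*sqrt(209) / 7829710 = -0.01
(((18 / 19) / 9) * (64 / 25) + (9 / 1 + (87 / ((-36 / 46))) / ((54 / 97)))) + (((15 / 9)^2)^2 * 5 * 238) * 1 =8991.68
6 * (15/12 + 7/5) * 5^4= 19875/2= 9937.50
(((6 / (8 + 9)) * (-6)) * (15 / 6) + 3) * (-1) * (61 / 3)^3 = 2950753 / 153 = 19285.97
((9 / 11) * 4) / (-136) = -9 / 374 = -0.02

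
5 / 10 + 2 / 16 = 5 / 8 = 0.62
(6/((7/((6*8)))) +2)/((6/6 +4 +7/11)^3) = 200981/834148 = 0.24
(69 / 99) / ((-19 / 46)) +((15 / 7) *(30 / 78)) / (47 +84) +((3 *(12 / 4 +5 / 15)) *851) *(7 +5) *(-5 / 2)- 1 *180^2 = -2150416721293 / 7474467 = -287701.68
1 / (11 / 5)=5 / 11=0.45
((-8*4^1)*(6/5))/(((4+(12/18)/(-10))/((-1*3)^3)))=15552/59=263.59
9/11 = 0.82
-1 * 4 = -4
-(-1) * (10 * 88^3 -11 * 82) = 6813818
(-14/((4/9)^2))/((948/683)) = -129087/2528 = -51.06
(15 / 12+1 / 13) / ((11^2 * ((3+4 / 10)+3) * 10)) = 69 / 402688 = 0.00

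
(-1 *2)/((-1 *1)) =2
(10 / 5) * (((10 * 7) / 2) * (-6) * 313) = -131460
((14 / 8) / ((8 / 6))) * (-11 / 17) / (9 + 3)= -77 / 1088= -0.07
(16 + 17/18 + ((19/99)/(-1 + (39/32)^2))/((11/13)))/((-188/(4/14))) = -6282547/237420876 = -0.03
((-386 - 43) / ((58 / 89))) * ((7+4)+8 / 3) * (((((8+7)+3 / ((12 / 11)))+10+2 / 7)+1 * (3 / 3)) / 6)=-141409697 / 3248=-43537.47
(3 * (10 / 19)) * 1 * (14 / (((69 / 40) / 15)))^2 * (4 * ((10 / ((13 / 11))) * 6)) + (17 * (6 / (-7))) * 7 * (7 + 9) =620714757984 / 130663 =4750501.35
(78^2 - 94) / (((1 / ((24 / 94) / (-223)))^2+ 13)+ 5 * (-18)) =862560 / 109840273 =0.01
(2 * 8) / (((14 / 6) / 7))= 48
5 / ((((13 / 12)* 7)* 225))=0.00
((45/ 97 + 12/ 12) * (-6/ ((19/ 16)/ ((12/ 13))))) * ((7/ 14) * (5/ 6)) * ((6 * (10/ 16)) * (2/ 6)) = -85200/ 23959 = -3.56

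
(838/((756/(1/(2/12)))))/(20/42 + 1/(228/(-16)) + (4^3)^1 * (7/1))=7961/536742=0.01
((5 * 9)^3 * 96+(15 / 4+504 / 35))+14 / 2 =174960503 / 20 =8748025.15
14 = 14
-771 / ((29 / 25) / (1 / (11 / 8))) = -154200 / 319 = -483.39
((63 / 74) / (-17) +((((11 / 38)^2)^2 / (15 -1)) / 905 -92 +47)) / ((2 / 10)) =-748612721655691 / 3323469078496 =-225.25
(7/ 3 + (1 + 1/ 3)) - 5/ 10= 3.17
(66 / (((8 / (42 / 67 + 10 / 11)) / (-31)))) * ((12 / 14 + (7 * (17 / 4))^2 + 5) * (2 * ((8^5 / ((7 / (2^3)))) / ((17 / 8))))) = -688439630757888 / 55811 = -12335196121.87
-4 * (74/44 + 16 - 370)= 15502/11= 1409.27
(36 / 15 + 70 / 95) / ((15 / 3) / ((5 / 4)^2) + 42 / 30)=298 / 437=0.68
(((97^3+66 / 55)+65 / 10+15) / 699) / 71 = 3042319 / 165430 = 18.39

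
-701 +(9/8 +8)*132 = 503.50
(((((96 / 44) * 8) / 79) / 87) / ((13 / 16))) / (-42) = -512 / 6879873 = -0.00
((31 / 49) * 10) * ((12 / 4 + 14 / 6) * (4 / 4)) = 4960 / 147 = 33.74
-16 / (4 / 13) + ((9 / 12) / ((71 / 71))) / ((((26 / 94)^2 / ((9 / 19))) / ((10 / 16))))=-5044889 / 102752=-49.10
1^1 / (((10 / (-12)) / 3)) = -18 / 5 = -3.60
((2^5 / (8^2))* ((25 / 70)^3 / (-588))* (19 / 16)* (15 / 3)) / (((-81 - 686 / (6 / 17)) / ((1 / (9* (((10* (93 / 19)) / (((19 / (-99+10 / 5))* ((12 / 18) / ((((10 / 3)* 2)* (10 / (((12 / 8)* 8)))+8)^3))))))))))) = -7716375 / 570791982699114545152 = -0.00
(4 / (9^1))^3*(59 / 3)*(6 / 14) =3776 / 5103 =0.74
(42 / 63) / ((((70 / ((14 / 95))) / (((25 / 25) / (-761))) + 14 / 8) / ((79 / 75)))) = -632 / 325325925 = -0.00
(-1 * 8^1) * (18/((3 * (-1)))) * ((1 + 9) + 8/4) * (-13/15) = -2496/5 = -499.20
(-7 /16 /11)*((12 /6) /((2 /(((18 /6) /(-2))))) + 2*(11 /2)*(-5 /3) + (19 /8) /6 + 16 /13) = 26509 /36608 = 0.72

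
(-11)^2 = 121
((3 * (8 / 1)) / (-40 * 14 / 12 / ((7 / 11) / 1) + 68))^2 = 81 / 4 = 20.25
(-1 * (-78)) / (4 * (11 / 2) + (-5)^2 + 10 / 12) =1.63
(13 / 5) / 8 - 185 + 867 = 27293 / 40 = 682.32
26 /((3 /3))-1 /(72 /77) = 1795 /72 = 24.93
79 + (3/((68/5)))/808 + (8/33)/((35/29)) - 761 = -43267173907/63460320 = -681.80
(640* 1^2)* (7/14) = 320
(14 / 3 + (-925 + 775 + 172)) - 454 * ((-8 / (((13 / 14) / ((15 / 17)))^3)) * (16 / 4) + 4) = 345689978152 / 32381583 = 10675.51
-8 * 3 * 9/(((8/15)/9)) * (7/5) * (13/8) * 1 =-66339/8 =-8292.38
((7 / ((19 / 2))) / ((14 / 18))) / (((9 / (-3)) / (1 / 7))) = -6 / 133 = -0.05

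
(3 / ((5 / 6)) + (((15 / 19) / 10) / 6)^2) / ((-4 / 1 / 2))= -103973 / 57760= -1.80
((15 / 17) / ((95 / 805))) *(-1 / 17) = -2415 / 5491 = -0.44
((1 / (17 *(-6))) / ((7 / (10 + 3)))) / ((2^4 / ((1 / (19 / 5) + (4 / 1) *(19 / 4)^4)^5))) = -39863728864788.04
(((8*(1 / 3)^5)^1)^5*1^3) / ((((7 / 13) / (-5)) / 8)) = -17039360 / 5931020266101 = -0.00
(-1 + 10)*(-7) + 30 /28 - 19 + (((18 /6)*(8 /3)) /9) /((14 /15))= -79.98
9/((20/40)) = 18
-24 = -24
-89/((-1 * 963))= 89/963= 0.09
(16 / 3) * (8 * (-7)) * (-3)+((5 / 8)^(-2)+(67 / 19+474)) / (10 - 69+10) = 20626359 / 23275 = 886.20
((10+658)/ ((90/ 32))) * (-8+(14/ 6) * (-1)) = -331328/ 135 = -2454.28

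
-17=-17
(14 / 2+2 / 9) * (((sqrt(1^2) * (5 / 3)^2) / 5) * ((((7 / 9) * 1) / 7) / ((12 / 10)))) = 1625 / 4374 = 0.37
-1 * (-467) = 467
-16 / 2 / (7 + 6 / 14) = -14 / 13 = -1.08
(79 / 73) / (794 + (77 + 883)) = 79 / 128042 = 0.00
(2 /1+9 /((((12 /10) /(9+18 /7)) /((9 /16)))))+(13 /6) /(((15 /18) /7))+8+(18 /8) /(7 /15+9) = 6143289 /79520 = 77.25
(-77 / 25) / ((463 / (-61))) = 4697 / 11575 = 0.41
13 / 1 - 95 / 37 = 386 / 37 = 10.43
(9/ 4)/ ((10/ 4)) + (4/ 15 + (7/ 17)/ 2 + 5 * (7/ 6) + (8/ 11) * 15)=6775/ 374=18.11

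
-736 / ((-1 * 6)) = 368 / 3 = 122.67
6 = 6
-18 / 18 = -1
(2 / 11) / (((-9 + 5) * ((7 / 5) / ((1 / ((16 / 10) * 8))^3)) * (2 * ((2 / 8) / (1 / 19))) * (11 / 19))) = -625 / 222035968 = -0.00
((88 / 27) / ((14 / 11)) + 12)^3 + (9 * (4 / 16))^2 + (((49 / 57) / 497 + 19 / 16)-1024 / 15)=551028822061993 / 182149237620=3025.15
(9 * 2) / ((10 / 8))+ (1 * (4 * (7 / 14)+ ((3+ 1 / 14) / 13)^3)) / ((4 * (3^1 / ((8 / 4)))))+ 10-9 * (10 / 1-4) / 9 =3388452751 / 180857040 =18.74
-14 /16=-7 /8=-0.88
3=3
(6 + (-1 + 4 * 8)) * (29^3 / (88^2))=902393 / 7744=116.53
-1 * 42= -42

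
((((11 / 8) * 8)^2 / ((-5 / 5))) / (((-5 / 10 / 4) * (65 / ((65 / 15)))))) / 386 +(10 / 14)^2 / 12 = 39663 / 189140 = 0.21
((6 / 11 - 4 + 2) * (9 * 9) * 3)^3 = -58773123072 / 1331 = -44157117.26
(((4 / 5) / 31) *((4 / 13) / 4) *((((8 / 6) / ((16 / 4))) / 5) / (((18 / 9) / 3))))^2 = 4 / 101505625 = 0.00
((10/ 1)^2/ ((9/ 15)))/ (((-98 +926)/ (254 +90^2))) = 1044250/ 621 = 1681.56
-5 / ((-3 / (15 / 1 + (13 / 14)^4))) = 26.24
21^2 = 441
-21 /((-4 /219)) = 4599 /4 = 1149.75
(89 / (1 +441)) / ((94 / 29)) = 2581 / 41548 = 0.06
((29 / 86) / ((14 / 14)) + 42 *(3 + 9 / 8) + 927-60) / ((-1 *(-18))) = 178981 / 3096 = 57.81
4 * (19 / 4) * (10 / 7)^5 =1900000 / 16807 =113.05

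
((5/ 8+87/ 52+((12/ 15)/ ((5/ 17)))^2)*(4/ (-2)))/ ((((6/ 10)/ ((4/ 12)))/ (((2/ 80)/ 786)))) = -630271/ 1839240000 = -0.00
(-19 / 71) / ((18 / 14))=-0.21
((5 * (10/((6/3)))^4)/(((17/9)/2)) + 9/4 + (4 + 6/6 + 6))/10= 225901/680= 332.21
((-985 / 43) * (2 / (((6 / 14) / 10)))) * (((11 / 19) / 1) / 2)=-758450 / 2451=-309.45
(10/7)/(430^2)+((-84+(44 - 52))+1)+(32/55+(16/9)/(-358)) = -207397138777/2293629030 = -90.42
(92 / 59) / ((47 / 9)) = 828 / 2773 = 0.30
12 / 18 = 2 / 3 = 0.67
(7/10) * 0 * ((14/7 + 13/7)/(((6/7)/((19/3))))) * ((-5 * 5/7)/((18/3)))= 0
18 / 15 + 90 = 456 / 5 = 91.20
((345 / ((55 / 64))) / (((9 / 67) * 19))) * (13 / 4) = 320528 / 627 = 511.21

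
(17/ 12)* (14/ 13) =119/ 78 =1.53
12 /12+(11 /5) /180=1.01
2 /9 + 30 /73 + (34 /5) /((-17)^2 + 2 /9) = 5615282 /8550855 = 0.66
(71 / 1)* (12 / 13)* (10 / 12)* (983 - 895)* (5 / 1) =312400 / 13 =24030.77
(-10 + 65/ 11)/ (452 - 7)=-9/ 979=-0.01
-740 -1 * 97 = -837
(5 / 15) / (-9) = -1 / 27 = -0.04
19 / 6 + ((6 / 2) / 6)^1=11 / 3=3.67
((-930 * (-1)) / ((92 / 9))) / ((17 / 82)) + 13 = 176668 / 391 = 451.84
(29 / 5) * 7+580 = 3103 / 5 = 620.60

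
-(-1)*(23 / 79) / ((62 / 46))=529 / 2449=0.22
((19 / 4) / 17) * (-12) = -57 / 17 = -3.35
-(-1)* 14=14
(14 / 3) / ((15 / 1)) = 14 / 45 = 0.31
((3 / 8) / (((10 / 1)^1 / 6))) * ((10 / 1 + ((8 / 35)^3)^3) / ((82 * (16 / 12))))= 10640113032642453 / 517030589687500000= 0.02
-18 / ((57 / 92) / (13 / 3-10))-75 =1703 / 19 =89.63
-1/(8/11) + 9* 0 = -11/8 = -1.38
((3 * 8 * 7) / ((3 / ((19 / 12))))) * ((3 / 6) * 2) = 266 / 3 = 88.67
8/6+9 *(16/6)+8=100/3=33.33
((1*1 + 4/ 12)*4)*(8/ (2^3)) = 16/ 3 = 5.33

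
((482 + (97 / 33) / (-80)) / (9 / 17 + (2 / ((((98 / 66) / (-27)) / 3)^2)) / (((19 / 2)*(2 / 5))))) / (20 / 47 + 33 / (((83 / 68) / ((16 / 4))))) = 3849359659386409 / 1358575473355404480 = 0.00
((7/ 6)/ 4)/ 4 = 7/ 96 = 0.07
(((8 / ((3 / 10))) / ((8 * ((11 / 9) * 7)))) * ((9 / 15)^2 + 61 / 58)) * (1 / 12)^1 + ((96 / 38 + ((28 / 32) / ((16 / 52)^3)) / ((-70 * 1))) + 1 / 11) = 485274409 / 217226240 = 2.23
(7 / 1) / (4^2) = 7 / 16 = 0.44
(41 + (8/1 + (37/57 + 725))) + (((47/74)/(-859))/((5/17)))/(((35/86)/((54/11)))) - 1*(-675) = 5055385632404/3487389675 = 1449.62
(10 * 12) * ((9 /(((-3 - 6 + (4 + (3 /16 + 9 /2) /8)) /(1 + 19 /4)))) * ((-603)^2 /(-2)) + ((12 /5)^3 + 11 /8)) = 722568957261 /2825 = 255776622.04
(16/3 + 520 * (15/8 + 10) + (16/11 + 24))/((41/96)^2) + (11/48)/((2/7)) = 60396747199/1775136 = 34023.73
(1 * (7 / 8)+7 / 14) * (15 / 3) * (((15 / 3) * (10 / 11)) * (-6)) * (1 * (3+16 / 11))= -18375 / 22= -835.23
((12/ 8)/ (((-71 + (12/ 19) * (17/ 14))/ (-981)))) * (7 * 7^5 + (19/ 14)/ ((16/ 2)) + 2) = 736814450727/ 298912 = 2464987.86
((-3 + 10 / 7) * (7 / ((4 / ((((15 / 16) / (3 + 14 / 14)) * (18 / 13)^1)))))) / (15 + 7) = -135 / 3328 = -0.04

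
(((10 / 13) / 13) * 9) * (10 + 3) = 90 / 13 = 6.92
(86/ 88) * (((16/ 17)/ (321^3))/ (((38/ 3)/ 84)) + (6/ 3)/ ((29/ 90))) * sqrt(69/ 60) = 2296974070477 * sqrt(115)/ 3786742667730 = 6.50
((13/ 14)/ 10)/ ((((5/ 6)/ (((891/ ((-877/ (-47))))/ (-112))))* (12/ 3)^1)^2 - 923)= -205180926093/ 1904427046900420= -0.00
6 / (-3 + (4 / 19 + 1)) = -57 / 17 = -3.35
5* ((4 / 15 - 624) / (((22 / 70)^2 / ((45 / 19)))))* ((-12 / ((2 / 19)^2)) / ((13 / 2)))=19598481000 / 1573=12459301.34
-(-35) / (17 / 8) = 280 / 17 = 16.47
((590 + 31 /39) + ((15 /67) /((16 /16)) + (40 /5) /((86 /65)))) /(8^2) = 8385707 /898872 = 9.33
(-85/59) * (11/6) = -935/354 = -2.64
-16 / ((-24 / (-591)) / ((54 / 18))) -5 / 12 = -14189 / 12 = -1182.42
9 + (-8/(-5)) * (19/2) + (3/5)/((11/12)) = 1367/55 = 24.85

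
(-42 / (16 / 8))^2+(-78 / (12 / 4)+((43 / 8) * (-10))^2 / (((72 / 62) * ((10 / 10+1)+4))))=2867215 / 3456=829.63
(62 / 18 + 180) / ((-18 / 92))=-75946 / 81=-937.60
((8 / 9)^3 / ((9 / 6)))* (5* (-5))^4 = 400000000 / 2187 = 182898.95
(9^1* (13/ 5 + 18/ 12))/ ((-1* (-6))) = 123/ 20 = 6.15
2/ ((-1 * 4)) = -1/ 2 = -0.50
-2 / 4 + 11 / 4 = 9 / 4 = 2.25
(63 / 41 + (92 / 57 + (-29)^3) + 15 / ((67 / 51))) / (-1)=3816524105 / 156579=24374.43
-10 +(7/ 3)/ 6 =-173/ 18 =-9.61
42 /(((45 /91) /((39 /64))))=8281 /160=51.76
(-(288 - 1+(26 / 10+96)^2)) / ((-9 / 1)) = 1112.11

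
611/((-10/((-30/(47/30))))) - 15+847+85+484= 2571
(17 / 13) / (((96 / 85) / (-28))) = -10115 / 312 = -32.42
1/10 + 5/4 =27/20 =1.35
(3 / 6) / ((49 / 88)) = 44 / 49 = 0.90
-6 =-6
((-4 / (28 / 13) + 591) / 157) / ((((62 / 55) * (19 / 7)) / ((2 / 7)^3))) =907280 / 31718239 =0.03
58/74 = 29/37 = 0.78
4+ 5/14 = 61/14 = 4.36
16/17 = 0.94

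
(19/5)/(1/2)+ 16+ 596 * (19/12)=967.27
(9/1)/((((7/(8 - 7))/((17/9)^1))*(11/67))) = 1139/77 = 14.79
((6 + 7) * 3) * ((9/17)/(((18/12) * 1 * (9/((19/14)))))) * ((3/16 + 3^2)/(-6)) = -1729/544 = -3.18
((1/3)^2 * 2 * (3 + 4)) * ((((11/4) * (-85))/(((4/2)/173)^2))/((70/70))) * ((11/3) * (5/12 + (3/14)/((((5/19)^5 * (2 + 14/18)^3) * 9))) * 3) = -327467082845962301/8437500000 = -38810913.52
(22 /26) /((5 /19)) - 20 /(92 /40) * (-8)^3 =6660807 /1495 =4455.39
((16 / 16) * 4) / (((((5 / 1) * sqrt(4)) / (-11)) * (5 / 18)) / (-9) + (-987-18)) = -1782 / 447715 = -0.00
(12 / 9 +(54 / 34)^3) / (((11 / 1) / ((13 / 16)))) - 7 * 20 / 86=-137590621 / 111544752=-1.23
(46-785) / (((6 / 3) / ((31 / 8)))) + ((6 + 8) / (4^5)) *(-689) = -737911 / 512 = -1441.23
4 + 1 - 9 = -4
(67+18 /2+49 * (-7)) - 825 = -1092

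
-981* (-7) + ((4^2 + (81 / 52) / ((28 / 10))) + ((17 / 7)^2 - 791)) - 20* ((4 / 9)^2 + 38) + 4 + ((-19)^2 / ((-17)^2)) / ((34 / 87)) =10832799224647 / 2027968488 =5341.70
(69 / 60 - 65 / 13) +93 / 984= -6159 / 1640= -3.76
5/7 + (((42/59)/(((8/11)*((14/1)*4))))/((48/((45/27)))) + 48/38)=23841427/12052992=1.98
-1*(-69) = 69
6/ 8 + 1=7/ 4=1.75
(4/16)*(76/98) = 19/98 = 0.19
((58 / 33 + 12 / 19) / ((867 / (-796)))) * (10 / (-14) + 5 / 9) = 1703440 / 4892481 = 0.35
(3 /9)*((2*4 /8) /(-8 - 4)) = -1 /36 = -0.03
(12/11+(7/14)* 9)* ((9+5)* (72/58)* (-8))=-247968/319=-777.33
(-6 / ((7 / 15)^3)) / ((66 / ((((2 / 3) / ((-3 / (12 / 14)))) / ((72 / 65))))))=8125 / 52822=0.15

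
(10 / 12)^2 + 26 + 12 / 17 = 16769 / 612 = 27.40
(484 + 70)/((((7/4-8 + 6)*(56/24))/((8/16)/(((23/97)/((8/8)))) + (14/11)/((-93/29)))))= -1625.74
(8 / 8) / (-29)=-1 / 29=-0.03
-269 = -269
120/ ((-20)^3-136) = -5/ 339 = -0.01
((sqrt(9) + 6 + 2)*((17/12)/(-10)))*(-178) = 16643/60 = 277.38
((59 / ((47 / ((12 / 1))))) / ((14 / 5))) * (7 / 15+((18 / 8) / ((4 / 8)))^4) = 5813093 / 2632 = 2208.62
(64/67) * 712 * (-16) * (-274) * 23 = 4594712576/67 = 68577799.64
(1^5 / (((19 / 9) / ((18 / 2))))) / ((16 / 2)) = 81 / 152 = 0.53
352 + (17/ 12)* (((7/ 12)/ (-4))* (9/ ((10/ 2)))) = 112521/ 320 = 351.63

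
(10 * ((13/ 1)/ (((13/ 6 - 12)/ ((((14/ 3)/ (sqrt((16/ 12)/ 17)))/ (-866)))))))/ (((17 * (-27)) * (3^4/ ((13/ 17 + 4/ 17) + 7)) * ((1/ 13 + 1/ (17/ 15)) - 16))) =0.00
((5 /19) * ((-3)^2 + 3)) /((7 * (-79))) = -0.01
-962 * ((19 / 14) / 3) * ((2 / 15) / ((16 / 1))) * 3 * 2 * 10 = -217.60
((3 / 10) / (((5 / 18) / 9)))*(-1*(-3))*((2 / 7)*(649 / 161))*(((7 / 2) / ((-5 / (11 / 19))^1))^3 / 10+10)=324297698550507 / 966261625000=335.62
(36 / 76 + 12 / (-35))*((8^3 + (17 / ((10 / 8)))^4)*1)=1888019712 / 415625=4542.60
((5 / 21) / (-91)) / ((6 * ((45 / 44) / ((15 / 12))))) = -55 / 103194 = -0.00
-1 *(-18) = 18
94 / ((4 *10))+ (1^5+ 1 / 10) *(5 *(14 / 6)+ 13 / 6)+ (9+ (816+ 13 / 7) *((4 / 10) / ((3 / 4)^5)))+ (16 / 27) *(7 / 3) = 23925019 / 17010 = 1406.53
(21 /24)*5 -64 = -59.62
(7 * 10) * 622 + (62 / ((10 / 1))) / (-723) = 157397069 / 3615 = 43539.99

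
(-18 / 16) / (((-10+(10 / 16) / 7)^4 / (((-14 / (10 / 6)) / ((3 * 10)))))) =8605184 / 263553890625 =0.00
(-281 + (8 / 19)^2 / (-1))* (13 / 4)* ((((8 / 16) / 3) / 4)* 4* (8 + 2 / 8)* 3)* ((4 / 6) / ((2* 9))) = -4838405 / 34656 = -139.61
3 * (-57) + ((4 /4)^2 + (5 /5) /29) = -4929 /29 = -169.97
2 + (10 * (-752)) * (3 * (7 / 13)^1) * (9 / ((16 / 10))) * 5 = -4441474 / 13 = -341651.85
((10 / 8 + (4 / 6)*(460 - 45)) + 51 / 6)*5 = 17185 / 12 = 1432.08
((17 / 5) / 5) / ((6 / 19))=323 / 150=2.15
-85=-85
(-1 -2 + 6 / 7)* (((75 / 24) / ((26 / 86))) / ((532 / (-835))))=13464375 / 387296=34.77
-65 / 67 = -0.97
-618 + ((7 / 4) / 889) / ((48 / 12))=-1255775 / 2032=-618.00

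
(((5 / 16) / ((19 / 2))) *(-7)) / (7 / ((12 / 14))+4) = -0.02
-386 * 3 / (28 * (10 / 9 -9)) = 5211 / 994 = 5.24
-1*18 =-18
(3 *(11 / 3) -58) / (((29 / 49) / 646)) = -1487738 / 29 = -51301.31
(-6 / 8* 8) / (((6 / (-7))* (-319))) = -7 / 319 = -0.02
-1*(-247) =247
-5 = -5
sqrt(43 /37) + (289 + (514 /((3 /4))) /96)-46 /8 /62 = sqrt(1591) /37 + 660775 /2232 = 297.12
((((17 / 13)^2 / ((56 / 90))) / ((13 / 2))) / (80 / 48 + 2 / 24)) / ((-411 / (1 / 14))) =-4335 / 103239227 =-0.00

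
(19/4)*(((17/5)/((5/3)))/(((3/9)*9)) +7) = 36.48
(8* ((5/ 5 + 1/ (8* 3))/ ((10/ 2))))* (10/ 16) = 25/ 24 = 1.04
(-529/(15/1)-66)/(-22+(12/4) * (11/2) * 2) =-1519/165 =-9.21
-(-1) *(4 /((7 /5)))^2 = 400 /49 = 8.16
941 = 941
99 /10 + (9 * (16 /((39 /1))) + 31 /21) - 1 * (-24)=106657 /2730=39.07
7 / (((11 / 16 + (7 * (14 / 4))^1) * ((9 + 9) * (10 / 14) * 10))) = 196 / 90675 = 0.00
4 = 4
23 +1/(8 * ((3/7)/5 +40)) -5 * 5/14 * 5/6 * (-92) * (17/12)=216.95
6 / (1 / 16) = 96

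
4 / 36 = 1 / 9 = 0.11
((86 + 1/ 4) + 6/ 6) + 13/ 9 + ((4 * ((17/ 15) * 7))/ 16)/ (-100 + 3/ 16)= 25490393/ 287460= 88.67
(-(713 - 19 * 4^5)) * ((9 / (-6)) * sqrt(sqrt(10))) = -56229 * 10^(1 / 4) / 2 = -49995.44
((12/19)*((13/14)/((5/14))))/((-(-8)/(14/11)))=273/1045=0.26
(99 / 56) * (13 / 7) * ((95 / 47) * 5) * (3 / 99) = 18525 / 18424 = 1.01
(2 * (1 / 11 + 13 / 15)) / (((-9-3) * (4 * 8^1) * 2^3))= -79 / 126720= -0.00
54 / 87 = 18 / 29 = 0.62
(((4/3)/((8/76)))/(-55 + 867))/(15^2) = 19/274050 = 0.00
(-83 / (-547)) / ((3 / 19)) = 1577 / 1641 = 0.96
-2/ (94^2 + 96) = -1/ 4466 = -0.00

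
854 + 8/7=5986/7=855.14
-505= -505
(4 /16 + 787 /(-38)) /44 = -1555 /3344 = -0.47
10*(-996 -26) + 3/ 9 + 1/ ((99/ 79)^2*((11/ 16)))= -1101692627/ 107811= -10218.74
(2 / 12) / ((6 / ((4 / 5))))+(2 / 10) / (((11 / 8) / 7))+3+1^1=499 / 99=5.04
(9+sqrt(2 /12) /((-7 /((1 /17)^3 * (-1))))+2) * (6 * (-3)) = -198 - 3 * sqrt(6) /34391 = -198.00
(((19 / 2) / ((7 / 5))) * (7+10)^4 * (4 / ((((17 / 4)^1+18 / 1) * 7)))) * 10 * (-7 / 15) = -126951920 / 1869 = -67925.05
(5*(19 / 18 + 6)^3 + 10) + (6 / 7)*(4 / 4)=72136637 / 40824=1767.02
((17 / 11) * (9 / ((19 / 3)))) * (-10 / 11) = -4590 / 2299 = -2.00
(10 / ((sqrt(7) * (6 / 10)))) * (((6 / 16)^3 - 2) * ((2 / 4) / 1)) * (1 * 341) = -8499425 * sqrt(7) / 10752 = -2091.46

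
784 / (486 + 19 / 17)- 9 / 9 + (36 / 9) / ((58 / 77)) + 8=68221 / 4901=13.92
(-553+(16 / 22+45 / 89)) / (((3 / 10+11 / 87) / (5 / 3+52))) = -3603000600 / 51887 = -69439.37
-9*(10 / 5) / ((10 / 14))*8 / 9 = -112 / 5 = -22.40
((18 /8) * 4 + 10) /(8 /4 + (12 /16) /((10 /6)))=380 /49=7.76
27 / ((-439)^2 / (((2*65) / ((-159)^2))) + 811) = 3510 / 4872285031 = 0.00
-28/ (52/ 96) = -51.69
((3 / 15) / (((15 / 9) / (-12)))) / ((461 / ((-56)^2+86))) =-115992 / 11525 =-10.06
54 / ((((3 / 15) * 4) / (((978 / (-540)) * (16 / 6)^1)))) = -326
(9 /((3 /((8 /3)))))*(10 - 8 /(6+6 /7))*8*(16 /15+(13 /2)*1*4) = 688576 /45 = 15301.69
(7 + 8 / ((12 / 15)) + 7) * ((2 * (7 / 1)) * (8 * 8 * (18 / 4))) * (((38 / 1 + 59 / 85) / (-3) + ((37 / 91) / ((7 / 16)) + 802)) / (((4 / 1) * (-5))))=-147834705024 / 38675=-3822487.52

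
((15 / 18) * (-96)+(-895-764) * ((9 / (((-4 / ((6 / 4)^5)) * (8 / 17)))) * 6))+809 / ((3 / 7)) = 557896225 / 1536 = 363213.69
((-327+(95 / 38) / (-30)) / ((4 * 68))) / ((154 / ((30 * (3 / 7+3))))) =-58875 / 73304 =-0.80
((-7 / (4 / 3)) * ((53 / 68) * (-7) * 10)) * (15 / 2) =584325 / 272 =2148.25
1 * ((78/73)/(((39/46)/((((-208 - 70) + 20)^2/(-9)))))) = -680432/73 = -9320.99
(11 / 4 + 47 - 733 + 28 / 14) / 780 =-545 / 624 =-0.87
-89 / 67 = -1.33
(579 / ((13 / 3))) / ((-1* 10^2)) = -1737 / 1300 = -1.34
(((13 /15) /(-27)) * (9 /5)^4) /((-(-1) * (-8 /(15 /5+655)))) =346437 /12500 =27.71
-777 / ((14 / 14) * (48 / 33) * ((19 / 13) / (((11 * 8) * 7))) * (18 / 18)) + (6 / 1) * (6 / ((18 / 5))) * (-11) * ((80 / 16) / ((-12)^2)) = -308004917 / 1368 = -225149.79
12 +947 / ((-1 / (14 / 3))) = -13222 / 3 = -4407.33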